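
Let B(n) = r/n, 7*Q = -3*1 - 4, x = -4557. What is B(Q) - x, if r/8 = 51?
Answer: 4149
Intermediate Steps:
r = 408 (r = 8*51 = 408)
Q = -1 (Q = (-3*1 - 4)/7 = (-3 - 4)/7 = (⅐)*(-7) = -1)
B(n) = 408/n
B(Q) - x = 408/(-1) - 1*(-4557) = 408*(-1) + 4557 = -408 + 4557 = 4149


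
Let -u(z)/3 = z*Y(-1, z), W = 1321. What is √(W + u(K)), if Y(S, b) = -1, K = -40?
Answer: √1201 ≈ 34.655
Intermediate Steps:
u(z) = 3*z (u(z) = -3*z*(-1) = -(-3)*z = 3*z)
√(W + u(K)) = √(1321 + 3*(-40)) = √(1321 - 120) = √1201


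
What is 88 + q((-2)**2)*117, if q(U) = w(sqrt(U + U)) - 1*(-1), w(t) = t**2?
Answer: 1141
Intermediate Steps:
q(U) = 1 + 2*U (q(U) = (sqrt(U + U))**2 - 1*(-1) = (sqrt(2*U))**2 + 1 = (sqrt(2)*sqrt(U))**2 + 1 = 2*U + 1 = 1 + 2*U)
88 + q((-2)**2)*117 = 88 + (1 + 2*(-2)**2)*117 = 88 + (1 + 2*4)*117 = 88 + (1 + 8)*117 = 88 + 9*117 = 88 + 1053 = 1141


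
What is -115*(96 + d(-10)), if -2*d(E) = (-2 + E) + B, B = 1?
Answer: -23345/2 ≈ -11673.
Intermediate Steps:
d(E) = 1/2 - E/2 (d(E) = -((-2 + E) + 1)/2 = -(-1 + E)/2 = 1/2 - E/2)
-115*(96 + d(-10)) = -115*(96 + (1/2 - 1/2*(-10))) = -115*(96 + (1/2 + 5)) = -115*(96 + 11/2) = -115*203/2 = -23345/2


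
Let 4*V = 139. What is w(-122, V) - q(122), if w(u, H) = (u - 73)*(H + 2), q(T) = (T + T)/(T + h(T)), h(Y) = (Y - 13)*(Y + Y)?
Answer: -6277643/876 ≈ -7166.3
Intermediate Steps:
h(Y) = 2*Y*(-13 + Y) (h(Y) = (-13 + Y)*(2*Y) = 2*Y*(-13 + Y))
q(T) = 2*T/(T + 2*T*(-13 + T)) (q(T) = (T + T)/(T + 2*T*(-13 + T)) = (2*T)/(T + 2*T*(-13 + T)) = 2*T/(T + 2*T*(-13 + T)))
V = 139/4 (V = (¼)*139 = 139/4 ≈ 34.750)
w(u, H) = (-73 + u)*(2 + H)
w(-122, V) - q(122) = (-146 - 73*139/4 + 2*(-122) + (139/4)*(-122)) - 2/(-25 + 2*122) = (-146 - 10147/4 - 244 - 8479/2) - 2/(-25 + 244) = -28665/4 - 2/219 = -6277643/876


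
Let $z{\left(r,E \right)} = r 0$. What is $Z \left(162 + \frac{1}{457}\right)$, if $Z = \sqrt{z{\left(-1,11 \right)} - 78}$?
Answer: $\frac{74035 i \sqrt{78}}{457} \approx 1430.8 i$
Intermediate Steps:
$z{\left(r,E \right)} = 0$
$Z = i \sqrt{78}$ ($Z = \sqrt{0 - 78} = \sqrt{-78} = i \sqrt{78} \approx 8.8318 i$)
$Z \left(162 + \frac{1}{457}\right) = i \sqrt{78} \left(162 + \frac{1}{457}\right) = i \sqrt{78} \cdot \frac{74035}{457} = \frac{74035 i \sqrt{78}}{457}$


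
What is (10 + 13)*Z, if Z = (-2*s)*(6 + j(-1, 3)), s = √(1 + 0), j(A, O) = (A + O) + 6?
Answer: -644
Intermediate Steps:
j(A, O) = 6 + A + O
s = 1 (s = √1 = 1)
Z = -28 (Z = (-2*1)*(6 + (6 - 1 + 3)) = -2*(6 + 8) = -2*14 = -28)
(10 + 13)*Z = (10 + 13)*(-28) = 23*(-28) = -644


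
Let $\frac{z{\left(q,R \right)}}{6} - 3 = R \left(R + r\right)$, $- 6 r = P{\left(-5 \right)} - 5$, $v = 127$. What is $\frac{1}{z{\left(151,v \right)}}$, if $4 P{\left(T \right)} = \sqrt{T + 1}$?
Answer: $\frac{389708}{37968097445} + \frac{254 i}{37968097445} \approx 1.0264 \cdot 10^{-5} + 6.6898 \cdot 10^{-9} i$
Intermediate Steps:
$P{\left(T \right)} = \frac{\sqrt{1 + T}}{4}$ ($P{\left(T \right)} = \frac{\sqrt{T + 1}}{4} = \frac{\sqrt{1 + T}}{4}$)
$r = \frac{5}{6} - \frac{i}{12}$ ($r = - \frac{\frac{\sqrt{1 - 5}}{4} - 5}{6} = - \frac{\frac{\sqrt{-4}}{4} - 5}{6} = - \frac{\frac{2 i}{4} - 5}{6} = - \frac{\frac{i}{2} - 5}{6} = - \frac{-5 + \frac{i}{2}}{6} = \frac{5}{6} - \frac{i}{12} \approx 0.83333 - 0.083333 i$)
$z{\left(q,R \right)} = 18 + 6 R \left(\frac{5}{6} + R - \frac{i}{12}\right)$ ($z{\left(q,R \right)} = 18 + 6 R \left(R + \left(\frac{5}{6} - \frac{i}{12}\right)\right) = 18 + 6 R \left(\frac{5}{6} + R - \frac{i}{12}\right)$)
$\frac{1}{z{\left(151,v \right)}} = \frac{1}{18 + 6 \cdot 127^{2} + \frac{1}{2} \cdot 127 \left(10 - i\right)} = \frac{1}{18 + 6 \cdot 16129 + \left(635 - \frac{127 i}{2}\right)} = \frac{1}{18 + 96774 + \left(635 - \frac{127 i}{2}\right)} = \frac{1}{97427 - \frac{127 i}{2}} = \frac{4 \left(97427 + \frac{127 i}{2}\right)}{37968097445}$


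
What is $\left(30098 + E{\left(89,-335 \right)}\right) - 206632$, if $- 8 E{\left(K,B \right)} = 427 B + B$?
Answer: $- \frac{317223}{2} \approx -1.5861 \cdot 10^{5}$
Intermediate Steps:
$E{\left(K,B \right)} = - \frac{107 B}{2}$ ($E{\left(K,B \right)} = - \frac{427 B + B}{8} = - \frac{428 B}{8} = - \frac{107 B}{2}$)
$\left(30098 + E{\left(89,-335 \right)}\right) - 206632 = \left(30098 - - \frac{35845}{2}\right) - 206632 = \left(30098 + \frac{35845}{2}\right) - 206632 = \frac{96041}{2} - 206632 = - \frac{317223}{2}$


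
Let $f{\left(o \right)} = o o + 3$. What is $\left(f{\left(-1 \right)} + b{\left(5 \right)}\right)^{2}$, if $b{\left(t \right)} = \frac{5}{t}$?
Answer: $25$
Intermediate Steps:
$f{\left(o \right)} = 3 + o^{2}$ ($f{\left(o \right)} = o^{2} + 3 = 3 + o^{2}$)
$\left(f{\left(-1 \right)} + b{\left(5 \right)}\right)^{2} = \left(\left(3 + \left(-1\right)^{2}\right) + \frac{5}{5}\right)^{2} = \left(\left(3 + 1\right) + 5 \cdot \frac{1}{5}\right)^{2} = \left(4 + 1\right)^{2} = 5^{2} = 25$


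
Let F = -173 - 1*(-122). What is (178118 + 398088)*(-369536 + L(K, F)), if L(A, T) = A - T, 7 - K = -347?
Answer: -212695496986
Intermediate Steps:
K = 354 (K = 7 - 1*(-347) = 7 + 347 = 354)
F = -51 (F = -173 + 122 = -51)
(178118 + 398088)*(-369536 + L(K, F)) = (178118 + 398088)*(-369536 + (354 - 1*(-51))) = 576206*(-369536 + (354 + 51)) = 576206*(-369536 + 405) = 576206*(-369131) = -212695496986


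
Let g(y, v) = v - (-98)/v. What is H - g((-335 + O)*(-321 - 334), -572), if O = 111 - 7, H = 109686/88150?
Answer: 7228162173/12605450 ≈ 573.42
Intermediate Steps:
H = 54843/44075 (H = 109686*(1/88150) = 54843/44075 ≈ 1.2443)
O = 104
g(y, v) = v + 98/v
H - g((-335 + O)*(-321 - 334), -572) = 54843/44075 - (-572 + 98/(-572)) = 54843/44075 - (-572 + 98*(-1/572)) = 54843/44075 - (-572 - 49/286) = 54843/44075 - 1*(-163641/286) = 54843/44075 + 163641/286 = 7228162173/12605450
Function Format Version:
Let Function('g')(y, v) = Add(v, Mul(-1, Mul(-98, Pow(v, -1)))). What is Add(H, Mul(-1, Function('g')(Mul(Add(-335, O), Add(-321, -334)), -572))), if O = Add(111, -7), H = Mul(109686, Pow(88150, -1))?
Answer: Rational(7228162173, 12605450) ≈ 573.42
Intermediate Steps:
H = Rational(54843, 44075) (H = Mul(109686, Rational(1, 88150)) = Rational(54843, 44075) ≈ 1.2443)
O = 104
Function('g')(y, v) = Add(v, Mul(98, Pow(v, -1)))
Add(H, Mul(-1, Function('g')(Mul(Add(-335, O), Add(-321, -334)), -572))) = Add(Rational(54843, 44075), Mul(-1, Add(-572, Mul(98, Pow(-572, -1))))) = Add(Rational(54843, 44075), Mul(-1, Add(-572, Mul(98, Rational(-1, 572))))) = Add(Rational(54843, 44075), Mul(-1, Add(-572, Rational(-49, 286)))) = Add(Rational(54843, 44075), Mul(-1, Rational(-163641, 286))) = Add(Rational(54843, 44075), Rational(163641, 286)) = Rational(7228162173, 12605450)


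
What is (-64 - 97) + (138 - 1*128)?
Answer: -151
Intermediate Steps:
(-64 - 97) + (138 - 1*128) = -161 + (138 - 128) = -161 + 10 = -151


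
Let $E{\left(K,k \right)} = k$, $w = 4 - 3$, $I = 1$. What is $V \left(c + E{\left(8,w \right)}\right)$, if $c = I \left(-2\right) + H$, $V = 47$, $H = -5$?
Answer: $-282$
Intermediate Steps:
$w = 1$ ($w = 4 - 3 = 1$)
$c = -7$ ($c = 1 \left(-2\right) - 5 = -2 - 5 = -7$)
$V \left(c + E{\left(8,w \right)}\right) = 47 \left(-7 + 1\right) = 47 \left(-6\right) = -282$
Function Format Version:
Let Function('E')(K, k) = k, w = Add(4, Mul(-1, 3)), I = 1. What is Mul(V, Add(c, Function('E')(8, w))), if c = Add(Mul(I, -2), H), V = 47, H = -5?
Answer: -282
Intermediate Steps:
w = 1 (w = Add(4, -3) = 1)
c = -7 (c = Add(Mul(1, -2), -5) = Add(-2, -5) = -7)
Mul(V, Add(c, Function('E')(8, w))) = Mul(47, Add(-7, 1)) = Mul(47, -6) = -282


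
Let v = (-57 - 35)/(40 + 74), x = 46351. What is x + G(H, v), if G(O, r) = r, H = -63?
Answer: 2641961/57 ≈ 46350.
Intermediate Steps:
v = -46/57 (v = -92/114 = -92*1/114 = -46/57 ≈ -0.80702)
x + G(H, v) = 46351 - 46/57 = 2641961/57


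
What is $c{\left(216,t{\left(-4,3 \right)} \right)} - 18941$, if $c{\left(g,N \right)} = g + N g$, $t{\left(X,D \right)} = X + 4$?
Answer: $-18725$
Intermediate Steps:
$t{\left(X,D \right)} = 4 + X$
$c{\left(216,t{\left(-4,3 \right)} \right)} - 18941 = 216 \left(1 + \left(4 - 4\right)\right) - 18941 = 216 \left(1 + 0\right) - 18941 = 216 \cdot 1 - 18941 = 216 - 18941 = -18725$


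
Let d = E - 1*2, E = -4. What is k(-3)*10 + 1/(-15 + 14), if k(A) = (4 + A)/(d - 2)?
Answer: -9/4 ≈ -2.2500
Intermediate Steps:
d = -6 (d = -4 - 1*2 = -4 - 2 = -6)
k(A) = -½ - A/8 (k(A) = (4 + A)/(-6 - 2) = (4 + A)/(-8) = (4 + A)*(-⅛) = -½ - A/8)
k(-3)*10 + 1/(-15 + 14) = (-½ - ⅛*(-3))*10 + 1/(-15 + 14) = (-½ + 3/8)*10 + 1/(-1) = -⅛*10 - 1 = -5/4 - 1 = -9/4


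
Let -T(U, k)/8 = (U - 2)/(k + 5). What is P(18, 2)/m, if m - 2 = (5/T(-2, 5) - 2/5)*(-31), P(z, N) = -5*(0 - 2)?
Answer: -800/2723 ≈ -0.29379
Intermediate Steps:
T(U, k) = -8*(-2 + U)/(5 + k) (T(U, k) = -8*(U - 2)/(k + 5) = -8*(-2 + U)/(5 + k))
P(z, N) = 10 (P(z, N) = -5*(-2) = 10)
m = -2723/80 (m = 2 + (5/((8*(2 - 1*(-2))/(5 + 5))) - 2/5)*(-31) = 2 + (5/((8*(2 + 2)/10)) - 2*⅕)*(-31) = 2 + (5/((8*(⅒)*4)) - ⅖)*(-31) = 2 + (5/(16/5) - ⅖)*(-31) = 2 + (5*(5/16) - ⅖)*(-31) = 2 + (25/16 - ⅖)*(-31) = 2 + (93/80)*(-31) = 2 - 2883/80 = -2723/80 ≈ -34.037)
P(18, 2)/m = 10/(-2723/80) = 10*(-80/2723) = -800/2723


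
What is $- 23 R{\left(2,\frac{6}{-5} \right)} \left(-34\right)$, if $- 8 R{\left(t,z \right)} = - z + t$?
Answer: $- \frac{1564}{5} \approx -312.8$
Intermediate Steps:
$R{\left(t,z \right)} = - \frac{t}{8} + \frac{z}{8}$ ($R{\left(t,z \right)} = - \frac{- z + t}{8} = - \frac{t - z}{8} = - \frac{t}{8} + \frac{z}{8}$)
$- 23 R{\left(2,\frac{6}{-5} \right)} \left(-34\right) = - 23 \left(\left(- \frac{1}{8}\right) 2 + \frac{6 \frac{1}{-5}}{8}\right) \left(-34\right) = - 23 \left(- \frac{1}{4} + \frac{6 \left(- \frac{1}{5}\right)}{8}\right) \left(-34\right) = - 23 \left(- \frac{1}{4} + \frac{1}{8} \left(- \frac{6}{5}\right)\right) \left(-34\right) = - 23 \left(- \frac{1}{4} - \frac{3}{20}\right) \left(-34\right) = \left(-23\right) \left(- \frac{2}{5}\right) \left(-34\right) = \frac{46}{5} \left(-34\right) = - \frac{1564}{5}$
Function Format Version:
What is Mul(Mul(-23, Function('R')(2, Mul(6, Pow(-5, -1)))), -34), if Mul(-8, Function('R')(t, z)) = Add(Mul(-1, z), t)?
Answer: Rational(-1564, 5) ≈ -312.80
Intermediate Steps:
Function('R')(t, z) = Add(Mul(Rational(-1, 8), t), Mul(Rational(1, 8), z)) (Function('R')(t, z) = Mul(Rational(-1, 8), Add(Mul(-1, z), t)) = Mul(Rational(-1, 8), Add(t, Mul(-1, z))) = Add(Mul(Rational(-1, 8), t), Mul(Rational(1, 8), z)))
Mul(Mul(-23, Function('R')(2, Mul(6, Pow(-5, -1)))), -34) = Mul(Mul(-23, Add(Mul(Rational(-1, 8), 2), Mul(Rational(1, 8), Mul(6, Pow(-5, -1))))), -34) = Mul(Mul(-23, Add(Rational(-1, 4), Mul(Rational(1, 8), Mul(6, Rational(-1, 5))))), -34) = Mul(Mul(-23, Add(Rational(-1, 4), Mul(Rational(1, 8), Rational(-6, 5)))), -34) = Mul(Mul(-23, Add(Rational(-1, 4), Rational(-3, 20))), -34) = Mul(Mul(-23, Rational(-2, 5)), -34) = Mul(Rational(46, 5), -34) = Rational(-1564, 5)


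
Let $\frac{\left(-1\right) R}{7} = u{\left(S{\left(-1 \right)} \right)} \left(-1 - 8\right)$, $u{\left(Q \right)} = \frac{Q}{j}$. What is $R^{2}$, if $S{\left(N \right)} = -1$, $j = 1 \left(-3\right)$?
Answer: $441$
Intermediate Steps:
$j = -3$
$u{\left(Q \right)} = - \frac{Q}{3}$ ($u{\left(Q \right)} = \frac{Q}{-3} = Q \left(- \frac{1}{3}\right) = - \frac{Q}{3}$)
$R = 21$ ($R = - 7 \left(- \frac{1}{3}\right) \left(-1\right) \left(-1 - 8\right) = - 7 \cdot \frac{1}{3} \left(-9\right) = \left(-7\right) \left(-3\right) = 21$)
$R^{2} = 21^{2} = 441$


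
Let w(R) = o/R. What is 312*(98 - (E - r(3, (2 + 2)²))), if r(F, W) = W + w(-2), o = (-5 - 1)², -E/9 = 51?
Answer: 173160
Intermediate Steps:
E = -459 (E = -9*51 = -459)
o = 36 (o = (-6)² = 36)
w(R) = 36/R
r(F, W) = -18 + W (r(F, W) = W + 36/(-2) = W + 36*(-½) = W - 18 = -18 + W)
312*(98 - (E - r(3, (2 + 2)²))) = 312*(98 - (-459 - (-18 + (2 + 2)²))) = 312*(98 - (-459 - (-18 + 4²))) = 312*(98 - (-459 - (-18 + 16))) = 312*(98 - (-459 - 1*(-2))) = 312*(98 - (-459 + 2)) = 312*(98 - 1*(-457)) = 312*(98 + 457) = 312*555 = 173160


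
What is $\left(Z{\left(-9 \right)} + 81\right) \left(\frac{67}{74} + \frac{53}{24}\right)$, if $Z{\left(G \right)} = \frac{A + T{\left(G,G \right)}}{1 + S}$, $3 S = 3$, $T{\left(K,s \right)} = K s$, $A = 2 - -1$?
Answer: $\frac{113365}{296} \approx 382.99$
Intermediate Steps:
$A = 3$ ($A = 2 + 1 = 3$)
$S = 1$ ($S = \frac{1}{3} \cdot 3 = 1$)
$Z{\left(G \right)} = \frac{3}{2} + \frac{G^{2}}{2}$ ($Z{\left(G \right)} = \frac{3 + G G}{1 + 1} = \frac{3 + G^{2}}{2} = \left(3 + G^{2}\right) \frac{1}{2} = \frac{3}{2} + \frac{G^{2}}{2}$)
$\left(Z{\left(-9 \right)} + 81\right) \left(\frac{67}{74} + \frac{53}{24}\right) = \left(\left(\frac{3}{2} + \frac{\left(-9\right)^{2}}{2}\right) + 81\right) \left(\frac{67}{74} + \frac{53}{24}\right) = \left(\left(\frac{3}{2} + \frac{1}{2} \cdot 81\right) + 81\right) \left(67 \cdot \frac{1}{74} + 53 \cdot \frac{1}{24}\right) = \left(\left(\frac{3}{2} + \frac{81}{2}\right) + 81\right) \left(\frac{67}{74} + \frac{53}{24}\right) = \left(42 + 81\right) \frac{2765}{888} = 123 \cdot \frac{2765}{888} = \frac{113365}{296}$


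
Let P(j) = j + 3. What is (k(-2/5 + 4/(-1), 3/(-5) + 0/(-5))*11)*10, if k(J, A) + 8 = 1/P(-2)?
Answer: -770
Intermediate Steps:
P(j) = 3 + j
k(J, A) = -7 (k(J, A) = -8 + 1/(3 - 2) = -8 + 1/1 = -8 + 1 = -7)
(k(-2/5 + 4/(-1), 3/(-5) + 0/(-5))*11)*10 = -7*11*10 = -77*10 = -770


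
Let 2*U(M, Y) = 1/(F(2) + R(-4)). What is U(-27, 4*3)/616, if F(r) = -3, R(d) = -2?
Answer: -1/6160 ≈ -0.00016234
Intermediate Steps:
U(M, Y) = -⅒ (U(M, Y) = 1/(2*(-3 - 2)) = (½)/(-5) = (½)*(-⅕) = -⅒)
U(-27, 4*3)/616 = -⅒/616 = -⅒*1/616 = -1/6160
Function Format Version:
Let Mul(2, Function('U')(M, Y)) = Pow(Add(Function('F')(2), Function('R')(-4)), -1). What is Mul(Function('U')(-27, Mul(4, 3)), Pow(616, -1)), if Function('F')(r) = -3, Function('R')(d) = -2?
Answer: Rational(-1, 6160) ≈ -0.00016234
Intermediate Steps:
Function('U')(M, Y) = Rational(-1, 10) (Function('U')(M, Y) = Mul(Rational(1, 2), Pow(Add(-3, -2), -1)) = Mul(Rational(1, 2), Pow(-5, -1)) = Mul(Rational(1, 2), Rational(-1, 5)) = Rational(-1, 10))
Mul(Function('U')(-27, Mul(4, 3)), Pow(616, -1)) = Mul(Rational(-1, 10), Pow(616, -1)) = Mul(Rational(-1, 10), Rational(1, 616)) = Rational(-1, 6160)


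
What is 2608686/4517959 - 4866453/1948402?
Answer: -16903666109655/8802800351518 ≈ -1.9203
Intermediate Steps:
2608686/4517959 - 4866453/1948402 = -16903666109655/8802800351518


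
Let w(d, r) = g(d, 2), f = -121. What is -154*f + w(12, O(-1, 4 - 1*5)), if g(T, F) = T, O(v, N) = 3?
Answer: 18646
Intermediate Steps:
w(d, r) = d
-154*f + w(12, O(-1, 4 - 1*5)) = -154*(-121) + 12 = 18634 + 12 = 18646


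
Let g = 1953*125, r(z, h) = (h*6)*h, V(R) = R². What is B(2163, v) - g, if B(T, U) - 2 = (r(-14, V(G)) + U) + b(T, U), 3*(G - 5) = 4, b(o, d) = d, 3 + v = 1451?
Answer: -6252487/27 ≈ -2.3157e+5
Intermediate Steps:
v = 1448 (v = -3 + 1451 = 1448)
G = 19/3 (G = 5 + (⅓)*4 = 5 + 4/3 = 19/3 ≈ 6.3333)
r(z, h) = 6*h² (r(z, h) = (6*h)*h = 6*h²)
g = 244125
B(T, U) = 260696/27 + 2*U (B(T, U) = 2 + ((6*((19/3)²)² + U) + U) = 2 + ((6*(361/9)² + U) + U) = 2 + ((6*(130321/81) + U) + U) = 2 + ((260642/27 + U) + U) = 2 + (260642/27 + 2*U) = 260696/27 + 2*U)
B(2163, v) - g = (260696/27 + 2*1448) - 1*244125 = (260696/27 + 2896) - 244125 = 338888/27 - 244125 = -6252487/27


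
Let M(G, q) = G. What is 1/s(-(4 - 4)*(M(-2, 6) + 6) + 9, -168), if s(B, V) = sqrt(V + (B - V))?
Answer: 1/3 ≈ 0.33333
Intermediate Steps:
s(B, V) = sqrt(B)
1/s(-(4 - 4)*(M(-2, 6) + 6) + 9, -168) = 1/(sqrt(-(4 - 4)*(-2 + 6) + 9)) = 1/(sqrt(-0*4 + 9)) = 1/(sqrt(-1*0 + 9)) = 1/(sqrt(0 + 9)) = 1/(sqrt(9)) = 1/3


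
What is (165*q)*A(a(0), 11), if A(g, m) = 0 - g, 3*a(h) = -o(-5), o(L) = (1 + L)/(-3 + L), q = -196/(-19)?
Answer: 5390/19 ≈ 283.68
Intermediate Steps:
q = 196/19 (q = -196*(-1/19) = 196/19 ≈ 10.316)
o(L) = (1 + L)/(-3 + L)
a(h) = -⅙ (a(h) = (-(1 - 5)/(-3 - 5))/3 = (-(-4)/(-8))/3 = (-(-1)*(-4)/8)/3 = (-1*½)/3 = (⅓)*(-½) = -⅙)
A(g, m) = -g
(165*q)*A(a(0), 11) = (165*(196/19))*(-1*(-⅙)) = (32340/19)*(⅙) = 5390/19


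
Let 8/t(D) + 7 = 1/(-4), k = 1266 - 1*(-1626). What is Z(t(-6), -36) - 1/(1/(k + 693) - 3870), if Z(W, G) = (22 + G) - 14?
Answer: -388466987/13873949 ≈ -28.000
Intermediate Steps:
k = 2892 (k = 1266 + 1626 = 2892)
t(D) = -32/29 (t(D) = 8/(-7 + 1/(-4)) = 8/(-7 - ¼) = 8/(-29/4) = 8*(-4/29) = -32/29)
Z(W, G) = 8 + G
Z(t(-6), -36) - 1/(1/(k + 693) - 3870) = (8 - 36) - 1/(1/(2892 + 693) - 3870) = -28 - 1/(1/3585 - 3870) = -28 - 1/(-13873949/3585) = -28 - 1*(-3585/13873949) = -28 + 3585/13873949 = -388466987/13873949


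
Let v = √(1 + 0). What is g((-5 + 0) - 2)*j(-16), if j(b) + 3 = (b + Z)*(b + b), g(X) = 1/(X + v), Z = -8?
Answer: -255/2 ≈ -127.50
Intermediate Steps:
v = 1 (v = √1 = 1)
g(X) = 1/(1 + X) (g(X) = 1/(X + 1) = 1/(1 + X))
j(b) = -3 + 2*b*(-8 + b) (j(b) = -3 + (b - 8)*(b + b) = -3 + (-8 + b)*(2*b) = -3 + 2*b*(-8 + b))
g((-5 + 0) - 2)*j(-16) = (-3 - 16*(-16) + 2*(-16)²)/(1 + ((-5 + 0) - 2)) = (-3 + 256 + 2*256)/(1 + (-5 - 2)) = (-3 + 256 + 512)/(1 - 7) = 765/(-6) = -⅙*765 = -255/2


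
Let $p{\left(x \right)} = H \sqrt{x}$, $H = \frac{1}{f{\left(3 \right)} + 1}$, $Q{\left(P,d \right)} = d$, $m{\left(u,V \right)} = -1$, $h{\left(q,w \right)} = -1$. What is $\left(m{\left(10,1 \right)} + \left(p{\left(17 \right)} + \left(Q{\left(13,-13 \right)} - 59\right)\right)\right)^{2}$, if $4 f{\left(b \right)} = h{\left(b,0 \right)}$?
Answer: $\frac{48233}{9} - \frac{584 \sqrt{17}}{3} \approx 4556.6$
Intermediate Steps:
$f{\left(b \right)} = - \frac{1}{4}$ ($f{\left(b \right)} = \frac{1}{4} \left(-1\right) = - \frac{1}{4}$)
$H = \frac{4}{3}$ ($H = \frac{1}{- \frac{1}{4} + 1} = \frac{1}{\frac{3}{4}} = \frac{4}{3} \approx 1.3333$)
$p{\left(x \right)} = \frac{4 \sqrt{x}}{3}$
$\left(m{\left(10,1 \right)} + \left(p{\left(17 \right)} + \left(Q{\left(13,-13 \right)} - 59\right)\right)\right)^{2} = \left(-1 + \left(\frac{4 \sqrt{17}}{3} - 72\right)\right)^{2} = \left(-1 - \left(72 - \frac{4 \sqrt{17}}{3}\right)\right)^{2} = \left(-73 + \frac{4 \sqrt{17}}{3}\right)^{2}$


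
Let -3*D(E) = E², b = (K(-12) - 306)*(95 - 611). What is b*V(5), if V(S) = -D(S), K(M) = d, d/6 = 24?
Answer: 696600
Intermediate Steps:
d = 144 (d = 6*24 = 144)
K(M) = 144
b = 83592 (b = (144 - 306)*(95 - 611) = -162*(-516) = 83592)
D(E) = -E²/3
V(S) = S²/3 (V(S) = -(-1)*S²/3 = S²/3)
b*V(5) = 83592*((⅓)*5²) = 83592*((⅓)*25) = 83592*(25/3) = 696600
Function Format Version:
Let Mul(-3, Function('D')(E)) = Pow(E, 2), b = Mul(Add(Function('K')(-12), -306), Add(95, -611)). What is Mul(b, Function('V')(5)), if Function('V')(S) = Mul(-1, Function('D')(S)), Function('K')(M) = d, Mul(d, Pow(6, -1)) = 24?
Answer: 696600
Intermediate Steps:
d = 144 (d = Mul(6, 24) = 144)
Function('K')(M) = 144
b = 83592 (b = Mul(Add(144, -306), Add(95, -611)) = Mul(-162, -516) = 83592)
Function('D')(E) = Mul(Rational(-1, 3), Pow(E, 2))
Function('V')(S) = Mul(Rational(1, 3), Pow(S, 2)) (Function('V')(S) = Mul(-1, Mul(Rational(-1, 3), Pow(S, 2))) = Mul(Rational(1, 3), Pow(S, 2)))
Mul(b, Function('V')(5)) = Mul(83592, Mul(Rational(1, 3), Pow(5, 2))) = Mul(83592, Mul(Rational(1, 3), 25)) = Mul(83592, Rational(25, 3)) = 696600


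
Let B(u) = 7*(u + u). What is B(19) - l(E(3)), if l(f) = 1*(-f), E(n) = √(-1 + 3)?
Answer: 266 + √2 ≈ 267.41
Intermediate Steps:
B(u) = 14*u (B(u) = 7*(2*u) = 14*u)
E(n) = √2
l(f) = -f
B(19) - l(E(3)) = 14*19 - (-1)*√2 = 266 + √2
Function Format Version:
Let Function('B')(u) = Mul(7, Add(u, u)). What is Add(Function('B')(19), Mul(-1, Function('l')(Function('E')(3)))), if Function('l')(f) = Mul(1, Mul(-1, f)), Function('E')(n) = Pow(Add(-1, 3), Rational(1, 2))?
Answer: Add(266, Pow(2, Rational(1, 2))) ≈ 267.41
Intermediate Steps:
Function('B')(u) = Mul(14, u) (Function('B')(u) = Mul(7, Mul(2, u)) = Mul(14, u))
Function('E')(n) = Pow(2, Rational(1, 2))
Function('l')(f) = Mul(-1, f)
Add(Function('B')(19), Mul(-1, Function('l')(Function('E')(3)))) = Add(Mul(14, 19), Mul(-1, Mul(-1, Pow(2, Rational(1, 2))))) = Add(266, Pow(2, Rational(1, 2)))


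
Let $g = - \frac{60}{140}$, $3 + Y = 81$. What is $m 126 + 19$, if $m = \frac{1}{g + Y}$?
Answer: $\frac{3733}{181} \approx 20.624$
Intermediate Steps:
$Y = 78$ ($Y = -3 + 81 = 78$)
$g = - \frac{3}{7}$ ($g = \left(-60\right) \frac{1}{140} = - \frac{3}{7} \approx -0.42857$)
$m = \frac{7}{543}$ ($m = \frac{1}{- \frac{3}{7} + 78} = \frac{1}{\frac{543}{7}} = \frac{7}{543} \approx 0.012891$)
$m 126 + 19 = \frac{7}{543} \cdot 126 + 19 = \frac{294}{181} + 19 = \frac{3733}{181}$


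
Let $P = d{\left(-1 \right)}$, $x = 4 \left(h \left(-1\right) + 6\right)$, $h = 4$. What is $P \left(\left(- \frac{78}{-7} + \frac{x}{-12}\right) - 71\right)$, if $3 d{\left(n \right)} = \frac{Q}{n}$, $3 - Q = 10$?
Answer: $- \frac{1271}{9} \approx -141.22$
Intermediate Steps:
$Q = -7$ ($Q = 3 - 10 = -7$)
$d{\left(n \right)} = - \frac{7}{3 n}$ ($d{\left(n \right)} = \frac{\left(-7\right) \frac{1}{n}}{3} = - \frac{7}{3 n}$)
$x = 8$ ($x = 4 \left(4 \left(-1\right) + 6\right) = 4 \left(-4 + 6\right) = 4 \cdot 2 = 8$)
$P = \frac{7}{3}$ ($P = - \frac{7}{3 \left(-1\right)} = \left(- \frac{7}{3}\right) \left(-1\right) = \frac{7}{3} \approx 2.3333$)
$P \left(\left(- \frac{78}{-7} + \frac{x}{-12}\right) - 71\right) = \frac{7 \left(\left(- \frac{78}{-7} + \frac{8}{-12}\right) - 71\right)}{3} = \frac{7 \left(\left(\left(-78\right) \left(- \frac{1}{7}\right) + 8 \left(- \frac{1}{12}\right)\right) - 71\right)}{3} = \frac{7 \left(\left(\frac{78}{7} - \frac{2}{3}\right) - 71\right)}{3} = \frac{7 \left(\frac{220}{21} - 71\right)}{3} = \frac{7}{3} \left(- \frac{1271}{21}\right) = - \frac{1271}{9}$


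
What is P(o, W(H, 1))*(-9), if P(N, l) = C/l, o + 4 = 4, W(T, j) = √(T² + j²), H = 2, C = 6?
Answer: -54*√5/5 ≈ -24.150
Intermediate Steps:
o = 0 (o = -4 + 4 = 0)
P(N, l) = 6/l
P(o, W(H, 1))*(-9) = (6/(√(2² + 1²)))*(-9) = (6/(√(4 + 1)))*(-9) = (6/(√5))*(-9) = (6*(√5/5))*(-9) = (6*√5/5)*(-9) = -54*√5/5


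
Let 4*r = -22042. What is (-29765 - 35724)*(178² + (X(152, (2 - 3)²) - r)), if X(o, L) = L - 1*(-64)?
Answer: -4880174791/2 ≈ -2.4401e+9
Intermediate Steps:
r = -11021/2 (r = (¼)*(-22042) = -11021/2 ≈ -5510.5)
X(o, L) = 64 + L (X(o, L) = L + 64 = 64 + L)
(-29765 - 35724)*(178² + (X(152, (2 - 3)²) - r)) = (-29765 - 35724)*(178² + ((64 + (2 - 3)²) - 1*(-11021/2))) = -65489*(31684 + ((64 + (-1)²) + 11021/2)) = -65489*(31684 + ((64 + 1) + 11021/2)) = -65489*(31684 + (65 + 11021/2)) = -65489*(31684 + 11151/2) = -65489*74519/2 = -4880174791/2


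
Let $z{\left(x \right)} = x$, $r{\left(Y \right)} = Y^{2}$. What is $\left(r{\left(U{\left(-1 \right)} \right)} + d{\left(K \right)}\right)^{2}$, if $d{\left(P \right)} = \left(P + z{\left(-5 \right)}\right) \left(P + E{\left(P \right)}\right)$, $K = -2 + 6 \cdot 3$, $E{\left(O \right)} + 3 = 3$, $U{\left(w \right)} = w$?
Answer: $31329$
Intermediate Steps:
$E{\left(O \right)} = 0$ ($E{\left(O \right)} = -3 + 3 = 0$)
$K = 16$ ($K = -2 + 18 = 16$)
$d{\left(P \right)} = P \left(-5 + P\right)$ ($d{\left(P \right)} = \left(P - 5\right) \left(P + 0\right) = \left(-5 + P\right) P = P \left(-5 + P\right)$)
$\left(r{\left(U{\left(-1 \right)} \right)} + d{\left(K \right)}\right)^{2} = \left(\left(-1\right)^{2} + 16 \left(-5 + 16\right)\right)^{2} = \left(1 + 16 \cdot 11\right)^{2} = \left(1 + 176\right)^{2} = 177^{2} = 31329$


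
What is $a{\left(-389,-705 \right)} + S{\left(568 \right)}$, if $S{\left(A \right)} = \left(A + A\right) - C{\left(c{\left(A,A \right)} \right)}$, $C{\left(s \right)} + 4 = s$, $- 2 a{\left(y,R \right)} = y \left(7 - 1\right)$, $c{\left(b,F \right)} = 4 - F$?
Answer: $2871$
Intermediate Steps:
$a{\left(y,R \right)} = - 3 y$ ($a{\left(y,R \right)} = - \frac{y \left(7 - 1\right)}{2} = - \frac{y 6}{2} = - \frac{6 y}{2} = - 3 y$)
$C{\left(s \right)} = -4 + s$
$S{\left(A \right)} = 3 A$ ($S{\left(A \right)} = \left(A + A\right) - \left(-4 - \left(-4 + A\right)\right) = 2 A - - A = 2 A + A = 3 A$)
$a{\left(-389,-705 \right)} + S{\left(568 \right)} = \left(-3\right) \left(-389\right) + 3 \cdot 568 = 1167 + 1704 = 2871$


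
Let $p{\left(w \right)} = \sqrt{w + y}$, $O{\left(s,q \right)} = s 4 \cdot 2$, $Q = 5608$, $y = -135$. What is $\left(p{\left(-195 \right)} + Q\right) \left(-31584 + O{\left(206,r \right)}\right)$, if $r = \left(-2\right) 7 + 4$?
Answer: $-167881088 - 29936 i \sqrt{330} \approx -1.6788 \cdot 10^{8} - 5.4381 \cdot 10^{5} i$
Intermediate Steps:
$r = -10$ ($r = -14 + 4 = -10$)
$O{\left(s,q \right)} = 8 s$ ($O{\left(s,q \right)} = 4 s 2 = 8 s$)
$p{\left(w \right)} = \sqrt{-135 + w}$ ($p{\left(w \right)} = \sqrt{w - 135} = \sqrt{-135 + w}$)
$\left(p{\left(-195 \right)} + Q\right) \left(-31584 + O{\left(206,r \right)}\right) = \left(\sqrt{-135 - 195} + 5608\right) \left(-31584 + 8 \cdot 206\right) = \left(\sqrt{-330} + 5608\right) \left(-31584 + 1648\right) = \left(i \sqrt{330} + 5608\right) \left(-29936\right) = \left(5608 + i \sqrt{330}\right) \left(-29936\right) = -167881088 - 29936 i \sqrt{330}$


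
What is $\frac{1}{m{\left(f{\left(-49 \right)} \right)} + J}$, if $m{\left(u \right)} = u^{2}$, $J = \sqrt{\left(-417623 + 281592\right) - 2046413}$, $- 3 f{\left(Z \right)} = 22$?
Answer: $\frac{99}{4023005} - \frac{81 i \sqrt{545611}}{88506110} \approx 2.4608 \cdot 10^{-5} - 0.00067601 i$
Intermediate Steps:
$f{\left(Z \right)} = - \frac{22}{3}$ ($f{\left(Z \right)} = \left(- \frac{1}{3}\right) 22 = - \frac{22}{3}$)
$J = 2 i \sqrt{545611}$ ($J = \sqrt{-136031 - 2046413} = \sqrt{-2182444} = 2 i \sqrt{545611} \approx 1477.3 i$)
$\frac{1}{m{\left(f{\left(-49 \right)} \right)} + J} = \frac{1}{\left(- \frac{22}{3}\right)^{2} + 2 i \sqrt{545611}} = \frac{1}{\frac{484}{9} + 2 i \sqrt{545611}}$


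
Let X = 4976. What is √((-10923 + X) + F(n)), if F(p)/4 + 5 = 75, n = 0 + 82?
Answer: I*√5667 ≈ 75.28*I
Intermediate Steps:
n = 82
F(p) = 280 (F(p) = -20 + 4*75 = -20 + 300 = 280)
√((-10923 + X) + F(n)) = √((-10923 + 4976) + 280) = √(-5947 + 280) = √(-5667) = I*√5667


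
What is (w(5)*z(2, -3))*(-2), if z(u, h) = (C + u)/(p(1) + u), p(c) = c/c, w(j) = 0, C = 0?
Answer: 0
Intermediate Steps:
p(c) = 1
z(u, h) = u/(1 + u) (z(u, h) = (0 + u)/(1 + u) = u/(1 + u))
(w(5)*z(2, -3))*(-2) = (0*(2/(1 + 2)))*(-2) = (0*(2/3))*(-2) = 0*(-2) = 0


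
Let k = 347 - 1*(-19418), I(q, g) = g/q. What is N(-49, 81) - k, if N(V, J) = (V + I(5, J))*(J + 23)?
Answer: -115881/5 ≈ -23176.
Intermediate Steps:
N(V, J) = (23 + J)*(V + J/5) (N(V, J) = (V + J/5)*(J + 23) = (V + J*(1/5))*(23 + J) = (V + J/5)*(23 + J) = (23 + J)*(V + J/5))
k = 19765 (k = 347 + 19418 = 19765)
N(-49, 81) - k = (23*(-49) + (1/5)*81**2 + (23/5)*81 + 81*(-49)) - 1*19765 = (-1127 + (1/5)*6561 + 1863/5 - 3969) - 19765 = (-1127 + 6561/5 + 1863/5 - 3969) - 19765 = -17056/5 - 19765 = -115881/5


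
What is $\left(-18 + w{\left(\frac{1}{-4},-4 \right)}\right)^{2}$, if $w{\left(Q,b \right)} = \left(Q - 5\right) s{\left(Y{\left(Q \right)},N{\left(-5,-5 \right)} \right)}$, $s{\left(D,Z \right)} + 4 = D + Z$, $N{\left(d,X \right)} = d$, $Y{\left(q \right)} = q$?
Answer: $\frac{239121}{256} \approx 934.07$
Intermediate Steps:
$s{\left(D,Z \right)} = -4 + D + Z$ ($s{\left(D,Z \right)} = -4 + \left(D + Z\right) = -4 + D + Z$)
$w{\left(Q,b \right)} = \left(-9 + Q\right) \left(-5 + Q\right)$ ($w{\left(Q,b \right)} = \left(Q - 5\right) \left(-4 + Q - 5\right) = \left(-5 + Q\right) \left(-9 + Q\right) = \left(-9 + Q\right) \left(-5 + Q\right)$)
$\left(-18 + w{\left(\frac{1}{-4},-4 \right)}\right)^{2} = \left(-18 + \left(-9 + \frac{1}{-4}\right) \left(-5 + \frac{1}{-4}\right)\right)^{2} = \left(-18 + \left(-9 - \frac{1}{4}\right) \left(-5 - \frac{1}{4}\right)\right)^{2} = \left(-18 - - \frac{777}{16}\right)^{2} = \left(-18 + \frac{777}{16}\right)^{2} = \left(\frac{489}{16}\right)^{2} = \frac{239121}{256}$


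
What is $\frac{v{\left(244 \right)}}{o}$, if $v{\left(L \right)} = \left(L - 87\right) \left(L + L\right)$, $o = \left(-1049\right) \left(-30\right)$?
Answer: $\frac{38308}{15735} \approx 2.4346$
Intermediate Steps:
$o = 31470$
$v{\left(L \right)} = 2 L \left(-87 + L\right)$ ($v{\left(L \right)} = \left(-87 + L\right) 2 L = 2 L \left(-87 + L\right)$)
$\frac{v{\left(244 \right)}}{o} = \frac{2 \cdot 244 \left(-87 + 244\right)}{31470} = 2 \cdot 244 \cdot 157 \cdot \frac{1}{31470} = 76616 \cdot \frac{1}{31470} = \frac{38308}{15735}$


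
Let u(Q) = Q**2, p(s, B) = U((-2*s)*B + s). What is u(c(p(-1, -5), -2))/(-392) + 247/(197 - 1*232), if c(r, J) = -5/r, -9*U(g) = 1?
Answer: -23957/1960 ≈ -12.223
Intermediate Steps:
U(g) = -1/9 (U(g) = -1/9*1 = -1/9)
p(s, B) = -1/9
u(c(p(-1, -5), -2))/(-392) + 247/(197 - 1*232) = (-5/(-1/9))**2/(-392) + 247/(197 - 1*232) = (-5*(-9))**2*(-1/392) + 247/(197 - 232) = 45**2*(-1/392) + 247/(-35) = 2025*(-1/392) + 247*(-1/35) = -2025/392 - 247/35 = -23957/1960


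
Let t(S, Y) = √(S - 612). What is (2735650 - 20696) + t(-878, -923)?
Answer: 2714954 + I*√1490 ≈ 2.715e+6 + 38.601*I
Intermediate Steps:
t(S, Y) = √(-612 + S)
(2735650 - 20696) + t(-878, -923) = (2735650 - 20696) + √(-612 - 878) = 2714954 + √(-1490) = 2714954 + I*√1490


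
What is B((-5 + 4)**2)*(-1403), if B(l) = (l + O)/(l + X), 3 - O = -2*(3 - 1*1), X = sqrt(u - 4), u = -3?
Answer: 11224*I/(sqrt(7) - I) ≈ -1403.0 + 3712.0*I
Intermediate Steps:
X = I*sqrt(7) (X = sqrt(-3 - 4) = sqrt(-7) = I*sqrt(7) ≈ 2.6458*I)
O = 7 (O = 3 - (-2)*(3 - 1*1) = 3 - (-2)*(3 - 1) = 3 - (-2)*2 = 3 - 1*(-4) = 3 + 4 = 7)
B(l) = (7 + l)/(l + I*sqrt(7)) (B(l) = (l + 7)/(l + I*sqrt(7)) = (7 + l)/(l + I*sqrt(7)))
B((-5 + 4)**2)*(-1403) = ((7 + (-5 + 4)**2)/((-5 + 4)**2 + I*sqrt(7)))*(-1403) = ((7 + (-1)**2)/((-1)**2 + I*sqrt(7)))*(-1403) = ((7 + 1)/(1 + I*sqrt(7)))*(-1403) = (8/(1 + I*sqrt(7)))*(-1403) = -11224/(1 + I*sqrt(7))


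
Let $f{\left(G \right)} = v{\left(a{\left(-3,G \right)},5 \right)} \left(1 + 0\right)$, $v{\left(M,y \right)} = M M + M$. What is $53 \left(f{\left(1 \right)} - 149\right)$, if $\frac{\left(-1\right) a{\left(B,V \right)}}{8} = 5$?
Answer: $74783$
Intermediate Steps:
$a{\left(B,V \right)} = -40$ ($a{\left(B,V \right)} = \left(-8\right) 5 = -40$)
$v{\left(M,y \right)} = M + M^{2}$ ($v{\left(M,y \right)} = M^{2} + M = M + M^{2}$)
$f{\left(G \right)} = 1560$ ($f{\left(G \right)} = - 40 \left(1 - 40\right) \left(1 + 0\right) = \left(-40\right) \left(-39\right) 1 = 1560 \cdot 1 = 1560$)
$53 \left(f{\left(1 \right)} - 149\right) = 53 \left(1560 - 149\right) = 53 \cdot 1411 = 74783$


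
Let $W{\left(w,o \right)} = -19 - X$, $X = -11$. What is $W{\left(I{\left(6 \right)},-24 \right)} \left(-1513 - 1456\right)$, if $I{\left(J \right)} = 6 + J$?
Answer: $23752$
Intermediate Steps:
$W{\left(w,o \right)} = -8$ ($W{\left(w,o \right)} = -19 - -11 = -19 + 11 = -8$)
$W{\left(I{\left(6 \right)},-24 \right)} \left(-1513 - 1456\right) = - 8 \left(-1513 - 1456\right) = \left(-8\right) \left(-2969\right) = 23752$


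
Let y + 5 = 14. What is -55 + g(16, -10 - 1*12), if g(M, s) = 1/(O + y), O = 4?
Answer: -714/13 ≈ -54.923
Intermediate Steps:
y = 9 (y = -5 + 14 = 9)
g(M, s) = 1/13 (g(M, s) = 1/(4 + 9) = 1/13)
-55 + g(16, -10 - 1*12) = -55 + 1/13 = -714/13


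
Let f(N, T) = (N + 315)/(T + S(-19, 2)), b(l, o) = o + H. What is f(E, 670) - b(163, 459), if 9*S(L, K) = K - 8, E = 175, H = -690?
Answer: 232659/1004 ≈ 231.73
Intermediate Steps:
S(L, K) = -8/9 + K/9 (S(L, K) = (K - 8)/9 = (-8 + K)/9 = -8/9 + K/9)
b(l, o) = -690 + o (b(l, o) = o - 690 = -690 + o)
f(N, T) = (315 + N)/(-⅔ + T) (f(N, T) = (N + 315)/(T + (-8/9 + (⅑)*2)) = (315 + N)/(T + (-8/9 + 2/9)) = (315 + N)/(T - ⅔) = (315 + N)/(-⅔ + T))
f(E, 670) - b(163, 459) = 3*(315 + 175)/(-2 + 3*670) - (-690 + 459) = 3*490/(-2 + 2010) - 1*(-231) = 3*490/2008 + 231 = 3*(1/2008)*490 + 231 = 735/1004 + 231 = 232659/1004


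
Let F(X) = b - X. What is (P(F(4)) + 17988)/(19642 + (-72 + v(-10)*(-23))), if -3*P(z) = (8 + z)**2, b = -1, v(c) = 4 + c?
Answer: 17985/19708 ≈ 0.91257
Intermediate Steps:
F(X) = -1 - X
P(z) = -(8 + z)**2/3
(P(F(4)) + 17988)/(19642 + (-72 + v(-10)*(-23))) = (-(8 + (-1 - 1*4))**2/3 + 17988)/(19642 + (-72 + (4 - 10)*(-23))) = (-(8 + (-1 - 4))**2/3 + 17988)/(19642 + (-72 - 6*(-23))) = (-(8 - 5)**2/3 + 17988)/(19642 + (-72 + 138)) = (-1/3*3**2 + 17988)/(19642 + 66) = (-1/3*9 + 17988)/19708 = (-3 + 17988)*(1/19708) = 17985*(1/19708) = 17985/19708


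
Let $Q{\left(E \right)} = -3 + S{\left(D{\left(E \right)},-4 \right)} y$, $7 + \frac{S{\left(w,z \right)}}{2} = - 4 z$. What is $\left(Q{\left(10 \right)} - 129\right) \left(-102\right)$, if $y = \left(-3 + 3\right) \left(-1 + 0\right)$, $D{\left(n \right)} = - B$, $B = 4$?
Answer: $13464$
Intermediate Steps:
$D{\left(n \right)} = -4$ ($D{\left(n \right)} = \left(-1\right) 4 = -4$)
$S{\left(w,z \right)} = -14 - 8 z$ ($S{\left(w,z \right)} = -14 + 2 \left(- 4 z\right) = -14 - 8 z$)
$y = 0$ ($y = 0 \left(-1\right) = 0$)
$Q{\left(E \right)} = -3$ ($Q{\left(E \right)} = -3 + \left(-14 - -32\right) 0 = -3 + \left(-14 + 32\right) 0 = -3 + 18 \cdot 0 = -3 + 0 = -3$)
$\left(Q{\left(10 \right)} - 129\right) \left(-102\right) = \left(-3 - 129\right) \left(-102\right) = \left(-132\right) \left(-102\right) = 13464$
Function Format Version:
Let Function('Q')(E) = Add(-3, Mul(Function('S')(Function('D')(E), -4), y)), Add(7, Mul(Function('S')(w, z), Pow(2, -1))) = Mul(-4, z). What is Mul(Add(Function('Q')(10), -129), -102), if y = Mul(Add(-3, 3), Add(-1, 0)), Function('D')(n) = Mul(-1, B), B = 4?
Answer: 13464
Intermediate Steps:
Function('D')(n) = -4 (Function('D')(n) = Mul(-1, 4) = -4)
Function('S')(w, z) = Add(-14, Mul(-8, z)) (Function('S')(w, z) = Add(-14, Mul(2, Mul(-4, z))) = Add(-14, Mul(-8, z)))
y = 0 (y = Mul(0, -1) = 0)
Function('Q')(E) = -3 (Function('Q')(E) = Add(-3, Mul(Add(-14, Mul(-8, -4)), 0)) = Add(-3, Mul(Add(-14, 32), 0)) = Add(-3, Mul(18, 0)) = Add(-3, 0) = -3)
Mul(Add(Function('Q')(10), -129), -102) = Mul(Add(-3, -129), -102) = Mul(-132, -102) = 13464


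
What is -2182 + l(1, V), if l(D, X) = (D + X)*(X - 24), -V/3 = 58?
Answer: 32072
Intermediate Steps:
V = -174 (V = -3*58 = -174)
l(D, X) = (-24 + X)*(D + X) (l(D, X) = (D + X)*(-24 + X) = (-24 + X)*(D + X))
-2182 + l(1, V) = -2182 + ((-174)**2 - 24*1 - 24*(-174) + 1*(-174)) = -2182 + (30276 - 24 + 4176 - 174) = -2182 + 34254 = 32072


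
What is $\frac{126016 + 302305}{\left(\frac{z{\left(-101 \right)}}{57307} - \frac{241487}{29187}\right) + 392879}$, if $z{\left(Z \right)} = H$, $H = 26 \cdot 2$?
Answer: $\frac{716418017882289}{657123203410726} \approx 1.0902$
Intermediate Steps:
$H = 52$
$z{\left(Z \right)} = 52$
$\frac{126016 + 302305}{\left(\frac{z{\left(-101 \right)}}{57307} - \frac{241487}{29187}\right) + 392879} = \frac{126016 + 302305}{\left(\frac{52}{57307} - \frac{241487}{29187}\right) + 392879} = \frac{428321}{\left(52 \cdot \frac{1}{57307} - \frac{241487}{29187}\right) + 392879} = \frac{428321}{\left(\frac{52}{57307} - \frac{241487}{29187}\right) + 392879} = \frac{428321}{- \frac{13837377785}{1672619409} + 392879} = \frac{428321}{\frac{657123203410726}{1672619409}} = 428321 \cdot \frac{1672619409}{657123203410726} = \frac{716418017882289}{657123203410726}$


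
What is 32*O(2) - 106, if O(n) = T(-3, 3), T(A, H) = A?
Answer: -202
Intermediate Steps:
O(n) = -3
32*O(2) - 106 = 32*(-3) - 106 = -96 - 106 = -202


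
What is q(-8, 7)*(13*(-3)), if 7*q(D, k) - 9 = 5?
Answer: -78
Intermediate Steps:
q(D, k) = 2 (q(D, k) = 9/7 + (1/7)*5 = 9/7 + 5/7 = 2)
q(-8, 7)*(13*(-3)) = 2*(13*(-3)) = 2*(-39) = -78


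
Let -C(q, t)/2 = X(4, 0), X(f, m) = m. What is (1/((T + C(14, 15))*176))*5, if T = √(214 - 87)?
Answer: 5*√127/22352 ≈ 0.0025209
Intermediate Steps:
C(q, t) = 0 (C(q, t) = -2*0 = 0)
T = √127 ≈ 11.269
(1/((T + C(14, 15))*176))*5 = (1/((√127 + 0)*176))*5 = ((1/176)/√127)*5 = ((√127/127)*(1/176))*5 = (√127/22352)*5 = 5*√127/22352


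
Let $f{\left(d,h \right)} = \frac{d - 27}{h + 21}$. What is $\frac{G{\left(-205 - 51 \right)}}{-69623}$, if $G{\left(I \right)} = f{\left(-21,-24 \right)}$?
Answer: $- \frac{16}{69623} \approx -0.00022981$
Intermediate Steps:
$f{\left(d,h \right)} = \frac{-27 + d}{21 + h}$
$G{\left(I \right)} = 16$ ($G{\left(I \right)} = \frac{-27 - 21}{21 - 24} = \frac{1}{-3} \left(-48\right) = \left(- \frac{1}{3}\right) \left(-48\right) = 16$)
$\frac{G{\left(-205 - 51 \right)}}{-69623} = \frac{16}{-69623} = 16 \left(- \frac{1}{69623}\right) = - \frac{16}{69623}$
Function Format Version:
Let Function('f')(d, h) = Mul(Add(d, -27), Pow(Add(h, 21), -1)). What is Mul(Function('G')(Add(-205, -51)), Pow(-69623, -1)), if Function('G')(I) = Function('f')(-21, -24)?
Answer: Rational(-16, 69623) ≈ -0.00022981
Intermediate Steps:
Function('f')(d, h) = Mul(Pow(Add(21, h), -1), Add(-27, d)) (Function('f')(d, h) = Mul(Add(-27, d), Pow(Add(21, h), -1)) = Mul(Pow(Add(21, h), -1), Add(-27, d)))
Function('G')(I) = 16 (Function('G')(I) = Mul(Pow(Add(21, -24), -1), Add(-27, -21)) = Mul(Pow(-3, -1), -48) = Mul(Rational(-1, 3), -48) = 16)
Mul(Function('G')(Add(-205, -51)), Pow(-69623, -1)) = Mul(16, Pow(-69623, -1)) = Mul(16, Rational(-1, 69623)) = Rational(-16, 69623)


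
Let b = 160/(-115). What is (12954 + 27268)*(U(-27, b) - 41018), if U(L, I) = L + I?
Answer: -37972262874/23 ≈ -1.6510e+9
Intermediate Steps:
b = -32/23 (b = 160*(-1/115) = -32/23 ≈ -1.3913)
U(L, I) = I + L
(12954 + 27268)*(U(-27, b) - 41018) = (12954 + 27268)*((-32/23 - 27) - 41018) = 40222*(-653/23 - 41018) = 40222*(-944067/23) = -37972262874/23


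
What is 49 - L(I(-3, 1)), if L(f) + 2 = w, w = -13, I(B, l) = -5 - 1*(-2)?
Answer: 64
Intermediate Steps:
I(B, l) = -3 (I(B, l) = -5 + 2 = -3)
L(f) = -15 (L(f) = -2 - 13 = -15)
49 - L(I(-3, 1)) = 49 - 1*(-15) = 49 + 15 = 64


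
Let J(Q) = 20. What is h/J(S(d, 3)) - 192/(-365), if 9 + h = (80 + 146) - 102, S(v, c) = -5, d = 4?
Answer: 9163/1460 ≈ 6.2760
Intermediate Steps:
h = 115 (h = -9 + ((80 + 146) - 102) = -9 + (226 - 102) = -9 + 124 = 115)
h/J(S(d, 3)) - 192/(-365) = 115/20 - 192/(-365) = 115*(1/20) - 192*(-1/365) = 23/4 + 192/365 = 9163/1460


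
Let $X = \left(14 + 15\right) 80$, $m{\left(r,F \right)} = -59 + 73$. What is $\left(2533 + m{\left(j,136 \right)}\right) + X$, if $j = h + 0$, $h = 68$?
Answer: $4867$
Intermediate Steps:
$j = 68$ ($j = 68 + 0 = 68$)
$m{\left(r,F \right)} = 14$
$X = 2320$ ($X = 29 \cdot 80 = 2320$)
$\left(2533 + m{\left(j,136 \right)}\right) + X = \left(2533 + 14\right) + 2320 = 2547 + 2320 = 4867$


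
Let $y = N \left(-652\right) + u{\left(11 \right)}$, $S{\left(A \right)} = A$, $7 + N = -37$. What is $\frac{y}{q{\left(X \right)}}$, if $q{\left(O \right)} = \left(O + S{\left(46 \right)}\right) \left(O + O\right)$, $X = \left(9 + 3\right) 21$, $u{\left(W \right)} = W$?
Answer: $\frac{28699}{150192} \approx 0.19108$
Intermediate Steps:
$N = -44$ ($N = -7 - 37 = -44$)
$X = 252$ ($X = 12 \cdot 21 = 252$)
$q{\left(O \right)} = 2 O \left(46 + O\right)$ ($q{\left(O \right)} = \left(O + 46\right) \left(O + O\right) = \left(46 + O\right) 2 O = 2 O \left(46 + O\right)$)
$y = 28699$ ($y = \left(-44\right) \left(-652\right) + 11 = 28688 + 11 = 28699$)
$\frac{y}{q{\left(X \right)}} = \frac{28699}{2 \cdot 252 \left(46 + 252\right)} = \frac{28699}{2 \cdot 252 \cdot 298} = \frac{28699}{150192}$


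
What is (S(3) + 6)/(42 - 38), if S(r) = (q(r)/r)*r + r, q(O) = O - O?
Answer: 9/4 ≈ 2.2500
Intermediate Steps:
q(O) = 0
S(r) = r (S(r) = (0/r)*r + r = 0*r + r = 0 + r = r)
(S(3) + 6)/(42 - 38) = (3 + 6)/(42 - 38) = 9/4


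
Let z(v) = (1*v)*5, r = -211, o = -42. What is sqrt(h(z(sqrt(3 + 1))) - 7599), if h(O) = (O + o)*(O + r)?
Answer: I*sqrt(1167) ≈ 34.161*I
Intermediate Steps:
z(v) = 5*v (z(v) = v*5 = 5*v)
h(O) = (-211 + O)*(-42 + O) (h(O) = (O - 42)*(O - 211) = (-42 + O)*(-211 + O) = (-211 + O)*(-42 + O))
sqrt(h(z(sqrt(3 + 1))) - 7599) = sqrt((8862 + (5*sqrt(3 + 1))**2 - 1265*sqrt(3 + 1)) - 7599) = sqrt((8862 + (5*sqrt(4))**2 - 1265*sqrt(4)) - 7599) = sqrt((8862 + (5*2)**2 - 1265*2) - 7599) = sqrt((8862 + 10**2 - 253*10) - 7599) = sqrt((8862 + 100 - 2530) - 7599) = sqrt(6432 - 7599) = sqrt(-1167) = I*sqrt(1167)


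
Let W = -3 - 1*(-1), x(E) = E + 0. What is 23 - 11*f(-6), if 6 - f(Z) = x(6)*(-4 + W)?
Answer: -439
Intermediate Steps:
x(E) = E
W = -2 (W = -3 + 1 = -2)
f(Z) = 42 (f(Z) = 6 - 6*(-4 - 2) = 6 - 6*(-6) = 6 - 1*(-36) = 6 + 36 = 42)
23 - 11*f(-6) = 23 - 11*42 = 23 - 462 = -439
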